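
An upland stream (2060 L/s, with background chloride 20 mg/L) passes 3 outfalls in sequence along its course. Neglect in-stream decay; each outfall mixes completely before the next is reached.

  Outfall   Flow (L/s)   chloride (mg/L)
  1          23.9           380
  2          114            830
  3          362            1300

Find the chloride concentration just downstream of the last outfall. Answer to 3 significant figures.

240 mg/L

Outfall 1: combined Q = 2084 L/s; C = (2060·20.00 + 23.90·380.0)/2084 = 24.13 mg/L.
Outfall 2: combined Q = 2198 L/s; C = (2084·24.13 + 114.0·830.0)/2198 = 65.93 mg/L.
Outfall 3: combined Q = 2560 L/s; C = (2198·65.93 + 362.0·1300)/2560 = 240.4 mg/L.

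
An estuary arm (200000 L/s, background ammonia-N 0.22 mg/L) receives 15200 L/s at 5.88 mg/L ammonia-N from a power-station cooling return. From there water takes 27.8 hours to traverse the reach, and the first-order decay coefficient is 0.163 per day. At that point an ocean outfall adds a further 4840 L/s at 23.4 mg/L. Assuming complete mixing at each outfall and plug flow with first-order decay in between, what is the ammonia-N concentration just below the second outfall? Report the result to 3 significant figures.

Conservation of mass: C = (200000·0.2200 + 15200·5.880) / 215200 = 133400/215200 = 0.6198 mg/L; combined flow 215200 L/s.
First-order decay: C = 0.6198·exp(−k·t) = 0.6198·0.8279 = 0.5131 mg/L.
At the second outfall, C = (215200·0.5131 + 4840·23.40) / (215200 + 4840) = 1.017 mg/L.

1.02 mg/L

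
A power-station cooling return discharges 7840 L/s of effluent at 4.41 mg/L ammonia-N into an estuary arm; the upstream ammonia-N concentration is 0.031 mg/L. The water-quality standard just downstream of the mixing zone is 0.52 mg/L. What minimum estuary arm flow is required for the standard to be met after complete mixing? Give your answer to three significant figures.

Set C_mix = 0.52: (Q·0.03100 + 7840·4.410) / (Q + 7840) = 0.52
→ Q = 7840·(4.410 − 0.52)/(0.52 − 0.03100) = 62370 L/s.

62400 L/s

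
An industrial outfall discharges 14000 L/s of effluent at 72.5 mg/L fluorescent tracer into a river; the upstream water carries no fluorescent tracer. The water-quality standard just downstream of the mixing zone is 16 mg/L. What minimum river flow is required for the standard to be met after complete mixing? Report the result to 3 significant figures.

Set C_mix = 16: (Q·0 + 14000·72.50) / (Q + 14000) = 16
→ Q = 14000·(72.50 − 16)/(16 − 0) = 49440 L/s.

49400 L/s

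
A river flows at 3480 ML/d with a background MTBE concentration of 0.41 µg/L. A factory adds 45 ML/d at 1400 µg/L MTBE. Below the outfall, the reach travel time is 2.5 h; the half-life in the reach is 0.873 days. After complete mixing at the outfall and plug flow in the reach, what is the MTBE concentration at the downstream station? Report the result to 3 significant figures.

16.8 µg/L

Conservation of mass: C = (3480·0.4100 + 45.00·1400) / 3525 = 64430/3525 = 18.28 µg/L.
Half-life 0.873 d → k = ln 2 / 0.873 = 0.7940 d⁻¹.
Applying C = C₀e^(−kt): 18.28 × 0.9206 = 16.83 µg/L.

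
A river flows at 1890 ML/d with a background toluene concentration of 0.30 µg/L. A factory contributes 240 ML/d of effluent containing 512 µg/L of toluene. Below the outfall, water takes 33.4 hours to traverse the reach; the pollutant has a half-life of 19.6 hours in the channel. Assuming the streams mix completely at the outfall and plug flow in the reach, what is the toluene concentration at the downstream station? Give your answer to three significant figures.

17.8 µg/L

Mass balance: C = (1890·0.3000 + 240.0·512.0) / 2130 = 123400/2130 = 57.96 µg/L.
Half-life 19.6 h → k = ln 2 / 19.6 = 0.03536 h⁻¹ = 0.8488 d⁻¹.
Decay over the reach: 57.96·exp(−kt) = 57.96·0.3069 = 17.79 µg/L.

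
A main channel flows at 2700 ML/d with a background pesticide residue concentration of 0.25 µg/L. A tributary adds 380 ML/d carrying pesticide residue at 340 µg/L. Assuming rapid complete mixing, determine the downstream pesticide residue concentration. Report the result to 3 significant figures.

42.2 µg/L

Conservation of mass: C = (2700·0.2500 + 380.0·340.0) / 3080 = 129900/3080 = 42.17 µg/L.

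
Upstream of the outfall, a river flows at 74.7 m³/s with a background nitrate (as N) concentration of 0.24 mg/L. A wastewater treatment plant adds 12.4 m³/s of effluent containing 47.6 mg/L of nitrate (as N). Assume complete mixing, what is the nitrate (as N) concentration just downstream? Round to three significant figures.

6.98 mg/L

After mixing, C = (74.70·0.2400 + 12.40·47.60) / 87.10 = 608.2/87.10 = 6.982 mg/L.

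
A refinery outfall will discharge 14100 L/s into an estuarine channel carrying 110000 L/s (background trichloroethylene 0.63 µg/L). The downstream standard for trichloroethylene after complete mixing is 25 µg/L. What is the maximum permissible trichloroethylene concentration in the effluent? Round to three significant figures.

215 µg/L

At the limit, (Qr·Cr + Qe·Cₑ)/(Qr + Qe) = 25:
Cₑ = (124100·25 − 110000·0.6300) / 14100 = 215.1 µg/L.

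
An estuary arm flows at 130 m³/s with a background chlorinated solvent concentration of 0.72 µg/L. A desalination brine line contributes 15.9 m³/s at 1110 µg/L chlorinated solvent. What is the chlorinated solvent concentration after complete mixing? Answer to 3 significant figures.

Mixed concentration C = ΣQC/ΣQ = (130.0·0.7200 + 15.90·1110) / 145.9 = 17740/145.9 = 121.6 µg/L.

122 µg/L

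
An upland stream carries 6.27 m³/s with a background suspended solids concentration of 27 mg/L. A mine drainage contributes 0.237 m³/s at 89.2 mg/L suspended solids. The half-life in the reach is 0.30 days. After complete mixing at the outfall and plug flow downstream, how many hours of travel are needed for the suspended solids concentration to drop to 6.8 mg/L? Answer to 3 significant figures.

15.2 h

Conservation of mass: C = (6.270·27.00 + 0.2370·89.20) / 6.507 = 190.4/6.507 = 29.27 mg/L.
Half-life 0.30 d → k = ln 2 / 0.30 = 2.310 d⁻¹.
29.27·exp(−k·t) = 6.8 → t = ln(29.27/6.8)/k = 54580 s = 15.16 h.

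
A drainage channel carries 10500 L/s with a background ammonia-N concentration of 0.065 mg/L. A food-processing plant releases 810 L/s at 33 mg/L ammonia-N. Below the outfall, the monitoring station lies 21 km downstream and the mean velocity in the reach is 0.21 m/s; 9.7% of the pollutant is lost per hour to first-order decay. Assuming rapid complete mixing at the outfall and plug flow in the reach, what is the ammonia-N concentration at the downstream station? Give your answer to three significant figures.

0.142 mg/L

After mixing, C = (10500·0.06500 + 810.0·33.00) / 11310 = 27410/11310 = 2.424 mg/L.
Travel time t = 21·1000 / 0.21 = 100000 s = 27.78 h.
9.7%/h lost → k = −ln(1 − 0.097) = 0.1020 h⁻¹.
After decay, C = 2.424 × e^(−kt) = 2.424 × 0.05876 = 0.1424 mg/L.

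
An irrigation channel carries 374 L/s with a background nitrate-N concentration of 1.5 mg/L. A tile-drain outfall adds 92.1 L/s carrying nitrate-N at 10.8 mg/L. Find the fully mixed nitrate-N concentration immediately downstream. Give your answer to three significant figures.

3.34 mg/L

Conservation of mass: C = (374.0·1.500 + 92.10·10.80) / 466.1 = 1556/466.1 = 3.338 mg/L.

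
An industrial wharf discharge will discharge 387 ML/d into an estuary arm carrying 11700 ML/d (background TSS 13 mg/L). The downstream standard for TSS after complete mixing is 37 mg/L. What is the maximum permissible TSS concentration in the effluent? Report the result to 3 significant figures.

763 mg/L

At the limit, (Qr·Cr + Qe·Cₑ)/(Qr + Qe) = 37:
Cₑ = (12090·37 − 11700·13.00) / 387.0 = 762.6 mg/L.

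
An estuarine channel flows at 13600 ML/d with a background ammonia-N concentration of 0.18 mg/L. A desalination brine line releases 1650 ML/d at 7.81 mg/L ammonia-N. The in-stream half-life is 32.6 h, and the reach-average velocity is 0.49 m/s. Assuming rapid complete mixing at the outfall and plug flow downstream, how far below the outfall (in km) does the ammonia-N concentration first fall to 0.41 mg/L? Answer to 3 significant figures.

74.4 km

Flow-weighted average: C = (13600·0.1800 + 1650·7.810) / 15250 = 15330/15250 = 1.006 mg/L.
Half-life 32.6 h → k = ln 2 / 32.6 = 0.02126 h⁻¹ = 0.5103 d⁻¹.
Set 1.006·exp(−k·t) = 0.41 → t = ln(1.006/0.41)/k = 151900 s = 42.19 h.
Distance = v·t = 0.49·151900 = 74430 m = 74.43 km.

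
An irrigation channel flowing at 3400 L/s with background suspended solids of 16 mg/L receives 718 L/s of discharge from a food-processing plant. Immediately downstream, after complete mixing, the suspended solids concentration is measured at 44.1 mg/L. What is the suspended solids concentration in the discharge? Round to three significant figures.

177 mg/L

Mass balance: 3400·16.00 + 718.0·Cₑ = 4118·44.10
→ Cₑ = (4118·44.10 − 3400·16.00) / 718.0 = 177.2 mg/L.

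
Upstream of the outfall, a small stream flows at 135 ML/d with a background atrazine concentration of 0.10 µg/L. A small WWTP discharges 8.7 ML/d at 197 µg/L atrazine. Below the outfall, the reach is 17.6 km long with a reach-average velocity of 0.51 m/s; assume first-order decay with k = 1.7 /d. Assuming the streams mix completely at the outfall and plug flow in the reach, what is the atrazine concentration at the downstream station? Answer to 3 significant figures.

Mass balance: C = (135.0·0.1000 + 8.700·197.0) / 143.7 = 1727/143.7 = 12.02 µg/L.
Travel time t = 17.6·1000 / 0.51 = 34510 s = 9.586 h.
Applying C = C₀e^(−kt): 12.02 × 0.5071 = 6.096 µg/L.

6.10 µg/L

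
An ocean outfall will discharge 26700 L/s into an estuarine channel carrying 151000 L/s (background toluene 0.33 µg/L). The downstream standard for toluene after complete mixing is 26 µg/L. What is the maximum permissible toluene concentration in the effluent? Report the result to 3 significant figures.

171 µg/L

At the limit, (Qr·Cr + Qe·Cₑ)/(Qr + Qe) = 26:
Cₑ = (177700·26 − 151000·0.3300) / 26700 = 171.2 µg/L.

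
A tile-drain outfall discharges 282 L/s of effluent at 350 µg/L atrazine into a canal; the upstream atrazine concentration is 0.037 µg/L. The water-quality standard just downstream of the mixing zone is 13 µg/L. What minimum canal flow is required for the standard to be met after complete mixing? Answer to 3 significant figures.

7330 L/s

Set C_mix = 13: (Q·0.03700 + 282.0·350.0) / (Q + 282.0) = 13
→ Q = 282.0·(350.0 − 13)/(13 − 0.03700) = 7331 L/s.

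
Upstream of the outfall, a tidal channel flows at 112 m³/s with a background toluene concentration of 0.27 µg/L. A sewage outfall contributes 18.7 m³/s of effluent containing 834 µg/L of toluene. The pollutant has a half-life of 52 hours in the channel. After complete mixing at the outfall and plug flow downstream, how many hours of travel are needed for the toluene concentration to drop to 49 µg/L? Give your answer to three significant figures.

Conservation of mass: C = (112.0·0.2700 + 18.70·834.0) / 130.7 = 15630/130.7 = 119.6 µg/L.
Half-life 52 h → k = ln 2 / 52 = 0.01333 h⁻¹ = 0.3199 d⁻¹.
119.6·exp(−k·t) = 49 → t = ln(119.6/49)/k = 240900 s = 66.92 h.

66.9 h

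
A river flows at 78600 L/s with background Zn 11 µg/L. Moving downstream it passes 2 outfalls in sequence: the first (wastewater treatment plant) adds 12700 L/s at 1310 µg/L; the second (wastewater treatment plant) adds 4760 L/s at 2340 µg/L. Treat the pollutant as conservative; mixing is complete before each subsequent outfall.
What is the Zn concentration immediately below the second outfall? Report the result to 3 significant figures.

After outfall 1: Q = 78600 + 12700 = 91300 L/s; C = (78600·11.00 + 12700·1310)/91300 = 191.7 µg/L.
After outfall 2: Q = 91300 + 4760 = 96060 L/s; C = (91300·191.7 + 4760·2340)/96060 = 298.1 µg/L.

298 µg/L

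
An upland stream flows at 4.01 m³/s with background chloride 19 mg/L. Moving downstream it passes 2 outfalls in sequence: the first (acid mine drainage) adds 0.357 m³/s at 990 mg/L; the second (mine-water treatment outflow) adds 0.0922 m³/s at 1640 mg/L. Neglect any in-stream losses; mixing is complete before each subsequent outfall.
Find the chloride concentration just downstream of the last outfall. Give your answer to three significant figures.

Below outfall 1: Q → 4.367 m³/s, C = (4.010·19.00 + 0.3570·990.0)/4.367 = 98.38 mg/L.
Below outfall 2: Q → 4.459 m³/s, C = (4.367·98.38 + 0.09220·1640)/4.459 = 130.3 mg/L.

130 mg/L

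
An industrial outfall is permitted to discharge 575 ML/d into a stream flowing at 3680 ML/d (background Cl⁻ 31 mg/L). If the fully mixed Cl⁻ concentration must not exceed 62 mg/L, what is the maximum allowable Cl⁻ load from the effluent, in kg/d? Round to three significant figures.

150000 kg/d

Mass balance at the limit: 3680·31.00 + 575.0·Cₑ = 4255·62 → Cₑ = 260.4 mg/L.
575.0 ML/d = 6.655 m³/s. Load = 6.655 m³/s × 260.4 g/m³ × 86 400 s/d = 149700 kg/d.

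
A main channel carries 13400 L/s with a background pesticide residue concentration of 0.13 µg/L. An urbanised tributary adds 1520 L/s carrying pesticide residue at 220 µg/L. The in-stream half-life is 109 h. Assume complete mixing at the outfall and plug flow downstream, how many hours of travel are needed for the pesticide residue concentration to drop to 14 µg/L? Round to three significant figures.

74.8 h

Mass balance: C = (13400·0.1300 + 1520·220.0) / 14920 = 336100/14920 = 22.53 µg/L.
Half-life 109 h → k = ln 2 / 109 = 0.006359 h⁻¹ = 0.1526 d⁻¹.
22.53·exp(−k·t) = 14 → t = ln(22.53/14)/k = 269300 s = 74.82 h.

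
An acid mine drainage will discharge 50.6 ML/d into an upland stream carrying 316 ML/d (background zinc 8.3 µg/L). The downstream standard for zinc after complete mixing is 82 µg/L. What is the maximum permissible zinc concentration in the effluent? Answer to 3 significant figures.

542 µg/L

At the limit, (Qr·Cr + Qe·Cₑ)/(Qr + Qe) = 82:
Cₑ = (366.6·82 − 316.0·8.300) / 50.60 = 542.3 µg/L.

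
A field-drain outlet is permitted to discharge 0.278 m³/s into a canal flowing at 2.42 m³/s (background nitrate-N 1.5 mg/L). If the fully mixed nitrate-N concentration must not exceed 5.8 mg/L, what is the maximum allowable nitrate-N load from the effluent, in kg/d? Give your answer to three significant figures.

Mass balance at the limit: 2.420·1.500 + 0.2780·Cₑ = 2.698·5.8 → Cₑ = 43.23 mg/L.
Load = 0.2780 m³/s × 43.23 g/m³ × 86 400 s/d = 1038 kg/d.

1040 kg/d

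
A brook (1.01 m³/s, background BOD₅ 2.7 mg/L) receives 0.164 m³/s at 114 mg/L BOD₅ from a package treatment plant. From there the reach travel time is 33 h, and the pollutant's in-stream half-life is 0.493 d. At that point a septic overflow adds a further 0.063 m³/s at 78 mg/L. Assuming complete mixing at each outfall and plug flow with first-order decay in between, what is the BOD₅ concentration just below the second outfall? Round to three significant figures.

6.48 mg/L

Mass balance: C = (1.010·2.700 + 0.1640·114.0) / 1.174 = 21.42/1.174 = 18.25 mg/L; combined flow 1.174 m³/s.
Half-life 0.493 d → k = ln 2 / 0.493 = 1.406 d⁻¹.
Decay over the reach: 18.25·exp(−kt) = 18.25·0.1447 = 2.640 mg/L.
At the second outfall, C = (1.174·2.640 + 0.06300·78.00) / (1.174 + 0.06300) = 6.478 mg/L.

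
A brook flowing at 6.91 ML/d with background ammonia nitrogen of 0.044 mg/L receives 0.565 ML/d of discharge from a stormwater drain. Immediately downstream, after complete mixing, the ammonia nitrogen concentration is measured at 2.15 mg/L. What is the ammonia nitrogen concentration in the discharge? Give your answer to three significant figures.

Mass balance: 6.910·0.04400 + 0.5650·Cₑ = 7.475·2.150
→ Cₑ = (7.475·2.150 − 6.910·0.04400) / 0.5650 = 27.91 mg/L.

27.9 mg/L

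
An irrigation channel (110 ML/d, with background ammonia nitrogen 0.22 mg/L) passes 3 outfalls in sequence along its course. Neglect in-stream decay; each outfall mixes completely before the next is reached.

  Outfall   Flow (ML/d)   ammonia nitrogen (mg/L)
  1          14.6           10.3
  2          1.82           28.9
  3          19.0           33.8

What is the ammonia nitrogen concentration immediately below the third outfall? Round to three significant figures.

5.98 mg/L

After outfall 1: Q = 110.0 + 14.60 = 124.6 ML/d; C = (110.0·0.2200 + 14.60·10.30)/124.6 = 1.401 mg/L.
After outfall 2: Q = 124.6 + 1.820 = 126.4 ML/d; C = (124.6·1.401 + 1.820·28.90)/126.4 = 1.797 mg/L.
After outfall 3: Q = 126.4 + 19.00 = 145.4 ML/d; C = (126.4·1.797 + 19.00·33.80)/145.4 = 5.978 mg/L.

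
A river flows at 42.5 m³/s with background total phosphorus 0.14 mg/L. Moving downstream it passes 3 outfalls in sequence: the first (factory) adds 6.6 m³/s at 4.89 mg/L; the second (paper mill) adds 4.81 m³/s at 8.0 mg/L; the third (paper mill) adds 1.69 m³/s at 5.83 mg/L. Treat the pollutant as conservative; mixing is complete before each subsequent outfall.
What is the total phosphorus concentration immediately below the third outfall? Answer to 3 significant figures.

Below outfall 1: Q → 49.10 m³/s, C = (42.50·0.1400 + 6.600·4.890)/49.10 = 0.7785 mg/L.
Below outfall 2: Q → 53.91 m³/s, C = (49.10·0.7785 + 4.810·8.000)/53.91 = 1.423 mg/L.
Below outfall 3: Q → 55.60 m³/s, C = (53.91·1.423 + 1.690·5.830)/55.60 = 1.557 mg/L.

1.56 mg/L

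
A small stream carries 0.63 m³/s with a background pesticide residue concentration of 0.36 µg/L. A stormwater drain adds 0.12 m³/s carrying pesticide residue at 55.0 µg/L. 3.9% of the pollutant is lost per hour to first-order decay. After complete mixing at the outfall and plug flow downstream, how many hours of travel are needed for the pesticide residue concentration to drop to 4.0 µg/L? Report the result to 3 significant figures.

Mixed concentration C = ΣQC/ΣQ = (0.6300·0.3600 + 0.1200·55.00) / 0.7500 = 6.827/0.7500 = 9.102 µg/L.
3.9%/h lost → k = −ln(1 − 0.039) = 0.03978 h⁻¹.
9.102·exp(−k·t) = 4.0 → t = ln(9.102/4.0)/k = 74410 s = 20.67 h.

20.7 h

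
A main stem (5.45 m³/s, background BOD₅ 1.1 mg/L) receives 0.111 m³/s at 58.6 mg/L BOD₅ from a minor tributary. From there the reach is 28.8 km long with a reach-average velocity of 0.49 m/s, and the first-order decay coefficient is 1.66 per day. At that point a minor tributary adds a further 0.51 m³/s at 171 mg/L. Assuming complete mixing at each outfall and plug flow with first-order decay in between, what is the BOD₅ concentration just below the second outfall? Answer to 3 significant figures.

15.0 mg/L

Flow-weighted average: C = (5.450·1.100 + 0.1110·58.60) / 5.561 = 12.50/5.561 = 2.248 mg/L; combined flow 5.561 m³/s.
Travel time t = 28.8·1000 / 0.49 = 58780 s = 16.33 h.
After decay, C = 2.248 × e^(−kt) = 2.248 × 0.3233 = 0.7266 mg/L.
Second outfall: C = (5.561·0.7266 + 0.5100·171.0)/6.071 = 15.03 mg/L.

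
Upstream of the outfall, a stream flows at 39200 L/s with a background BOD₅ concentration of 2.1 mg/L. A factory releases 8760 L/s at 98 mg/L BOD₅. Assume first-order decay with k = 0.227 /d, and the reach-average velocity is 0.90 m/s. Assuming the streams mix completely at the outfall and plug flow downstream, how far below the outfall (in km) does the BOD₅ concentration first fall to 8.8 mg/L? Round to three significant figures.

275 km

Flow-weighted average: C = (39200·2.100 + 8760·98.00) / 47960 = 940800/47960 = 19.62 mg/L.
Set 19.62·exp(−k·t) = 8.8 → t = ln(19.62/8.8)/k = 305100 s = 84.75 h.
Distance = v·t = 0.90·305100 = 274600 m = 274.6 km.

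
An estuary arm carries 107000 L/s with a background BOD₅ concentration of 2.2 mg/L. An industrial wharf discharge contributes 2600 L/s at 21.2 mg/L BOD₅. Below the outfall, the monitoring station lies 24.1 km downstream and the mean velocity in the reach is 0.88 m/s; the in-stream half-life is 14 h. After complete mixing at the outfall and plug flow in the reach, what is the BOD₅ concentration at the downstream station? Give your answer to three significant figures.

1.82 mg/L

Mass balance: C = (107000·2.200 + 2600·21.20) / 109600 = 290500/109600 = 2.651 mg/L.
Travel time t = 24.1·1000 / 0.88 = 27390 s = 7.607 h.
Half-life 14 h → k = ln 2 / 14 = 0.04951 h⁻¹ = 1.188 d⁻¹.
Applying C = C₀e^(−kt): 2.651 × 0.6862 = 1.819 mg/L.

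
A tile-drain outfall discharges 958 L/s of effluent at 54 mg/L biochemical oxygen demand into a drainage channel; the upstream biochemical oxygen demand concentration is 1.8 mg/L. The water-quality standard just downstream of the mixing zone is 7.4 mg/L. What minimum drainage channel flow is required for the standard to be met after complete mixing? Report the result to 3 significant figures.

Set C_mix = 7.4: (Q·1.800 + 958.0·54.00) / (Q + 958.0) = 7.4
→ Q = 958.0·(54.00 − 7.4)/(7.4 − 1.800) = 7972 L/s.

7970 L/s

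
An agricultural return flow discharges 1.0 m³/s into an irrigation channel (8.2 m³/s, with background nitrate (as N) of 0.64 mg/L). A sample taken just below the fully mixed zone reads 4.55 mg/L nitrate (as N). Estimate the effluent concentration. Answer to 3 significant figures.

Mass balance: 8.200·0.6400 + 1.000·Cₑ = 9.200·4.550
→ Cₑ = (9.200·4.550 − 8.200·0.6400) / 1.000 = 36.61 mg/L.

36.6 mg/L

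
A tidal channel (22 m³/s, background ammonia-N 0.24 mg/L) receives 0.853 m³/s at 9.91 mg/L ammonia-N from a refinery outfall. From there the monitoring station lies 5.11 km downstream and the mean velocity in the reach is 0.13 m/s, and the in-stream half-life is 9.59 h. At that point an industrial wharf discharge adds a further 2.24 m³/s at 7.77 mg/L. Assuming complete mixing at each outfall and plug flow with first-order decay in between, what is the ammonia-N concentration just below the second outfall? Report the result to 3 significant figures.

0.942 mg/L

Conservation of mass: C = (22.00·0.2400 + 0.8530·9.910) / 22.85 = 13.73/22.85 = 0.6009 mg/L; combined flow 22.85 m³/s.
Travel time t = 5.11·1000 / 0.13 = 39310 s = 10.92 h.
Half-life 9.59 h → k = ln 2 / 9.59 = 0.07228 h⁻¹ = 1.735 d⁻¹.
First-order decay: C = 0.6009·exp(−k·t) = 0.6009·0.4542 = 0.2730 mg/L.
Second outfall: C = (22.85·0.2730 + 2.240·7.770)/25.09 = 0.9422 mg/L.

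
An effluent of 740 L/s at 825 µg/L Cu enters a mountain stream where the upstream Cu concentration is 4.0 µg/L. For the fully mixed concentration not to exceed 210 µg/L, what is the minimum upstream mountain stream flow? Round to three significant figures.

2210 L/s

Set C_mix = 210: (Q·4.000 + 740.0·825.0) / (Q + 740.0) = 210
→ Q = 740.0·(825.0 − 210)/(210 − 4.000) = 2209 L/s.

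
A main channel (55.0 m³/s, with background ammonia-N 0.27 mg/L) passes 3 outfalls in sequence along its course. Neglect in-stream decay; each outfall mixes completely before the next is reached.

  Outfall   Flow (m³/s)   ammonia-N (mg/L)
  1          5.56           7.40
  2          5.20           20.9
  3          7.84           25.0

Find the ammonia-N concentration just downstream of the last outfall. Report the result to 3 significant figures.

4.90 mg/L

Below outfall 1: Q → 60.56 m³/s, C = (55.00·0.2700 + 5.560·7.400)/60.56 = 0.9246 mg/L.
Below outfall 2: Q → 65.76 m³/s, C = (60.56·0.9246 + 5.200·20.90)/65.76 = 2.504 mg/L.
Below outfall 3: Q → 73.60 m³/s, C = (65.76·2.504 + 7.840·25.00)/73.60 = 4.900 mg/L.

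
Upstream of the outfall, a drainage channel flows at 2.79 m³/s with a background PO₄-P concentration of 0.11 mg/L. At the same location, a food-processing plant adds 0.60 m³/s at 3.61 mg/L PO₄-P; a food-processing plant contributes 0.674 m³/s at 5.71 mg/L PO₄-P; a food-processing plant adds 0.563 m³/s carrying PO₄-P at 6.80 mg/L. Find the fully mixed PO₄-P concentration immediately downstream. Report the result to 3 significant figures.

2.19 mg/L

Conservation of mass: C = (2.790·0.1100 + 0.6000·3.610 + 0.6740·5.710 + 0.5630·6.800) / 4.627 = 10.15/4.627 = 2.194 mg/L.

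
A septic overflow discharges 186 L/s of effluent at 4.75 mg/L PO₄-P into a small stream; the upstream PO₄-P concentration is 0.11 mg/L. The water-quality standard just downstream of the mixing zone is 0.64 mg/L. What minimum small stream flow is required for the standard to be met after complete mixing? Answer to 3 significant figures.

1440 L/s

Set C_mix = 0.64: (Q·0.1100 + 186.0·4.750) / (Q + 186.0) = 0.64
→ Q = 186.0·(4.750 − 0.64)/(0.64 − 0.1100) = 1442 L/s.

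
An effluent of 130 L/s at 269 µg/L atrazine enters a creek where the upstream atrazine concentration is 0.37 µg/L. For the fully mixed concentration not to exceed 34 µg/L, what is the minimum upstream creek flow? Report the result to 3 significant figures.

908 L/s

Set C_mix = 34: (Q·0.3700 + 130.0·269.0) / (Q + 130.0) = 34
→ Q = 130.0·(269.0 − 34)/(34 − 0.3700) = 908.4 L/s.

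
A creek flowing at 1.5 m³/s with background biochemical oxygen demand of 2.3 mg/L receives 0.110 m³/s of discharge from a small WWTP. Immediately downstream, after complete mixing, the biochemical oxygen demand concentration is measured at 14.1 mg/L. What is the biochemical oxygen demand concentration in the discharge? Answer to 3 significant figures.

Mass balance: 1.500·2.300 + 0.1100·Cₑ = 1.610·14.10
→ Cₑ = (1.610·14.10 − 1.500·2.300) / 0.1100 = 175.0 mg/L.

175 mg/L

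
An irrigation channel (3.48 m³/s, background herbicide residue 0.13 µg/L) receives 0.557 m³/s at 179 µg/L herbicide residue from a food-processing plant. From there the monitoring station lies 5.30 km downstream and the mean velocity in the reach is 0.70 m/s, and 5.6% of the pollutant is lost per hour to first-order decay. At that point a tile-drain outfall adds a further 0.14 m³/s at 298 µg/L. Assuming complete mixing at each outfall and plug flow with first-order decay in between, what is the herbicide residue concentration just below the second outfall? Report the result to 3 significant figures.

31.2 µg/L

Flow-weighted average: C = (3.480·0.1300 + 0.5570·179.0) / 4.037 = 100.2/4.037 = 24.81 µg/L; combined flow 4.037 m³/s.
Travel time t = 5.30·1000 / 0.70 = 7571 s = 2.103 h.
5.6%/h lost → k = −ln(1 − 0.056) = 0.05763 h⁻¹.
Applying C = C₀e^(−kt): 24.81 × 0.8859 = 21.98 µg/L.
Second outfall: C = (4.037·21.98 + 0.1400·298.0)/4.177 = 31.23 µg/L.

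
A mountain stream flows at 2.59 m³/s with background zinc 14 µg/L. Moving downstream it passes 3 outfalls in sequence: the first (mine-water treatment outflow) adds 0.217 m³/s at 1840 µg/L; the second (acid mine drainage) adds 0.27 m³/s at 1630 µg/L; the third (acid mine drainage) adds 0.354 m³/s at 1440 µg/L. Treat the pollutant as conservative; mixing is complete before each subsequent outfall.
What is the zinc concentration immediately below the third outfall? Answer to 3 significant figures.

404 µg/L

Below outfall 1: Q → 2.807 m³/s, C = (2.590·14.00 + 0.2170·1840)/2.807 = 155.2 µg/L.
Below outfall 2: Q → 3.077 m³/s, C = (2.807·155.2 + 0.2700·1630)/3.077 = 284.6 µg/L.
Below outfall 3: Q → 3.431 m³/s, C = (3.077·284.6 + 0.3540·1440)/3.431 = 403.8 µg/L.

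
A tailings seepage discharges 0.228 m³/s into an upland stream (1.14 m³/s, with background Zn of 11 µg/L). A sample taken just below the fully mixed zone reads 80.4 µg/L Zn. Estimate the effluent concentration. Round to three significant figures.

Mass balance: 1.140·11.00 + 0.2280·Cₑ = 1.368·80.40
→ Cₑ = (1.368·80.40 − 1.140·11.00) / 0.2280 = 427.4 µg/L.

427 µg/L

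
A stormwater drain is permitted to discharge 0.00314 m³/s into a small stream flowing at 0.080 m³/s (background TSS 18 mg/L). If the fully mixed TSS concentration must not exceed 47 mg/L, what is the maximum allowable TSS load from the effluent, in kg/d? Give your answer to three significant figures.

213 kg/d

Mass balance at the limit: 0.08000·18.00 + 0.003140·Cₑ = 0.08314·47 → Cₑ = 785.9 mg/L.
Load = 0.003140 m³/s × 785.9 g/m³ × 86 400 s/d = 213.2 kg/d.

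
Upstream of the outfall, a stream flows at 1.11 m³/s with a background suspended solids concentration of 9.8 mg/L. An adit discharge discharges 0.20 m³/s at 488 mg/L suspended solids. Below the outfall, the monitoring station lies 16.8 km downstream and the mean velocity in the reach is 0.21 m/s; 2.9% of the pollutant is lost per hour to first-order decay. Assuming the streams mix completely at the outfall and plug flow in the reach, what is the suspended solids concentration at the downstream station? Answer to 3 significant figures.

43.1 mg/L

Conservation of mass: C = (1.110·9.800 + 0.2000·488.0) / 1.310 = 108.5/1.310 = 82.81 mg/L.
Travel time t = 16.8·1000 / 0.21 = 80000 s = 22.22 h.
2.9%/h lost → k = −ln(1 − 0.029) = 0.02943 h⁻¹.
Applying C = C₀e^(−kt): 82.81 × 0.5200 = 43.06 mg/L.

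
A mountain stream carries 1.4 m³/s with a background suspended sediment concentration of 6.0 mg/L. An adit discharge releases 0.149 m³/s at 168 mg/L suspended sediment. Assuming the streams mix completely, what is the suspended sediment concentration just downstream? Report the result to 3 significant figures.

21.6 mg/L

Mixed concentration C = ΣQC/ΣQ = (1.400·6.000 + 0.1490·168.0) / 1.549 = 33.43/1.549 = 21.58 mg/L.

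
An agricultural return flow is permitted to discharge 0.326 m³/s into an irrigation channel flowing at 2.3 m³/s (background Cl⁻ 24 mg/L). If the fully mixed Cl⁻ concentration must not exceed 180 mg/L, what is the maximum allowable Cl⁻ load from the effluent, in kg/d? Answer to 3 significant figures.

36100 kg/d

Mass balance at the limit: 2.300·24.00 + 0.3260·Cₑ = 2.626·180 → Cₑ = 1281 mg/L.
Load = 0.3260 m³/s × 1281 g/m³ × 86 400 s/d = 36070 kg/d.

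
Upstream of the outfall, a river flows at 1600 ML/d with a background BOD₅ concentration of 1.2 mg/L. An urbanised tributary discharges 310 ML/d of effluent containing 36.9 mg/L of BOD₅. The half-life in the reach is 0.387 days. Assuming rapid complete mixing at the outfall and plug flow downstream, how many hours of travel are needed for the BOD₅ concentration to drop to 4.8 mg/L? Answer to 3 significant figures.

Flow-weighted average: C = (1600·1.200 + 310.0·36.90) / 1910 = 13360/1910 = 6.994 mg/L.
Half-life 0.387 d → k = ln 2 / 0.387 = 1.791 d⁻¹.
6.994·exp(−k·t) = 4.8 → t = ln(6.994/4.8)/k = 18160 s = 5.045 h.

5.04 h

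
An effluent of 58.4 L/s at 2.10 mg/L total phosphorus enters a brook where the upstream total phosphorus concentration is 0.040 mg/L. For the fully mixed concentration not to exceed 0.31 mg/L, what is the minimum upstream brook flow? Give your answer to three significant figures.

Set C_mix = 0.31: (Q·0.04000 + 58.40·2.100) / (Q + 58.40) = 0.31
→ Q = 58.40·(2.100 − 0.31)/(0.31 − 0.04000) = 387.2 L/s.

387 L/s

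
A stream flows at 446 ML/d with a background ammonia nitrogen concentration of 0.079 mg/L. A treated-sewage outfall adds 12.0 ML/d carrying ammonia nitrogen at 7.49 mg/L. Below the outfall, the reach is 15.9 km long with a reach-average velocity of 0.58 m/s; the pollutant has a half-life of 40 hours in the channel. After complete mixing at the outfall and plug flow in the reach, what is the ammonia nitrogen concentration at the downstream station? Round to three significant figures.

Flow-weighted average: C = (446.0·0.07900 + 12.00·7.490) / 458.0 = 125.1/458.0 = 0.2732 mg/L.
Travel time t = 15.9·1000 / 0.58 = 27410 s = 7.615 h.
Half-life 40 h → k = ln 2 / 40 = 0.01733 h⁻¹ = 0.4159 d⁻¹.
Applying C = C₀e^(−kt): 0.2732 × 0.8764 = 0.2394 mg/L.

0.239 mg/L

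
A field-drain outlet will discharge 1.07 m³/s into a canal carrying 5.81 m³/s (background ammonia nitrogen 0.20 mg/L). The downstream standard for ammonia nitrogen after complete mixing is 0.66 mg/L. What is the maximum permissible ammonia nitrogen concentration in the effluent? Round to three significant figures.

At the limit, (Qr·Cr + Qe·Cₑ)/(Qr + Qe) = 0.66:
Cₑ = (6.880·0.66 − 5.810·0.2000) / 1.070 = 3.158 mg/L.

3.16 mg/L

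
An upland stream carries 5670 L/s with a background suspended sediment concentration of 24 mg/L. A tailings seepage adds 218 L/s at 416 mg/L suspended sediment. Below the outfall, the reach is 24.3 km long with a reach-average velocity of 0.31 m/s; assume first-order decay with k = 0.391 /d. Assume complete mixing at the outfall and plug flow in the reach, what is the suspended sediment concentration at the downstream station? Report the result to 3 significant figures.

27.0 mg/L

Mass balance: C = (5670·24.00 + 218.0·416.0) / 5888 = 226800/5888 = 38.51 mg/L.
Travel time t = 24.3·1000 / 0.31 = 78390 s = 21.77 h.
After decay, C = 38.51 × e^(−kt) = 38.51 × 0.7014 = 27.01 mg/L.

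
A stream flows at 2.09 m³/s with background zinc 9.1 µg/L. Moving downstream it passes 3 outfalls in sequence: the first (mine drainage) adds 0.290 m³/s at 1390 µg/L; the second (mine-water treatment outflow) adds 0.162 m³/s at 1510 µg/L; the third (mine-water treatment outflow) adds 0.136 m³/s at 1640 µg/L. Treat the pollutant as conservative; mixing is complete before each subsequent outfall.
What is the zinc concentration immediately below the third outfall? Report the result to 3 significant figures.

332 µg/L

Below outfall 1: Q → 2.380 m³/s, C = (2.090·9.100 + 0.2900·1390)/2.380 = 177.4 µg/L.
Below outfall 2: Q → 2.542 m³/s, C = (2.380·177.4 + 0.1620·1510)/2.542 = 262.3 µg/L.
Below outfall 3: Q → 2.678 m³/s, C = (2.542·262.3 + 0.1360·1640)/2.678 = 332.3 µg/L.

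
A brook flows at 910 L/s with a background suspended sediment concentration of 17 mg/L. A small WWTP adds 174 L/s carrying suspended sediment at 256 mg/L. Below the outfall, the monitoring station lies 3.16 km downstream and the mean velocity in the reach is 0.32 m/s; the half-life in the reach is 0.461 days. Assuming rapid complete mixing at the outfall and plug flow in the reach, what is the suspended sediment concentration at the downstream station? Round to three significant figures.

Mixed concentration C = ΣQC/ΣQ = (910.0·17.00 + 174.0·256.0) / 1084 = 60010/1084 = 55.36 mg/L.
Travel time t = 3.16·1000 / 0.32 = 9875 s = 2.743 h.
Half-life 0.461 d → k = ln 2 / 0.461 = 1.504 d⁻¹.
Decay over the reach: 55.36·exp(−kt) = 55.36·0.8421 = 46.62 mg/L.

46.6 mg/L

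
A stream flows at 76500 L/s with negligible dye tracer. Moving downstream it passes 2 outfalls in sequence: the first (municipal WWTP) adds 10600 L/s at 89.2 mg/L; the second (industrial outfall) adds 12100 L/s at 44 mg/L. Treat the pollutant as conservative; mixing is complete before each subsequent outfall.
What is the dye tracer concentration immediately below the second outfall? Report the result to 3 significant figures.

After outfall 1: Q = 76500 + 10600 = 87100 L/s; C = (76500·0 + 10600·89.20)/87100 = 10.86 mg/L.
After outfall 2: Q = 87100 + 12100 = 99200 L/s; C = (87100·10.86 + 12100·44.00)/99200 = 14.90 mg/L.

14.9 mg/L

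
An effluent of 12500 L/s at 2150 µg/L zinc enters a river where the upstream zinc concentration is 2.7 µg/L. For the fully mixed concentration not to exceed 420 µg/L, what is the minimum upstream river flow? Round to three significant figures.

Set C_mix = 420: (Q·2.700 + 12500·2150) / (Q + 12500) = 420
→ Q = 12500·(2150 − 420)/(420 − 2.700) = 51820 L/s.

51800 L/s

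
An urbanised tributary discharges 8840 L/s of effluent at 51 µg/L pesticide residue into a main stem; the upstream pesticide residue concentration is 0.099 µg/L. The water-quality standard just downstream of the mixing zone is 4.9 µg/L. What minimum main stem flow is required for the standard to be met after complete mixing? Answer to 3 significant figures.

84900 L/s

Set C_mix = 4.9: (Q·0.09900 + 8840·51.00) / (Q + 8840) = 4.9
→ Q = 8840·(51.00 − 4.9)/(4.9 − 0.09900) = 84880 L/s.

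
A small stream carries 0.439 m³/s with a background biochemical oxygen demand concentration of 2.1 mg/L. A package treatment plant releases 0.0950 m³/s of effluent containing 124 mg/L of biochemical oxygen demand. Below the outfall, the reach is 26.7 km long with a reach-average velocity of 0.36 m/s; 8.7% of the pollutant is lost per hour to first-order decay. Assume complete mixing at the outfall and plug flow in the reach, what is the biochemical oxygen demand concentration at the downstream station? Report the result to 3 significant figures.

After mixing, C = (0.4390·2.100 + 0.09500·124.0) / 0.5340 = 12.70/0.5340 = 23.79 mg/L.
Travel time t = 26.7·1000 / 0.36 = 74170 s = 20.60 h.
8.7%/h lost → k = −ln(1 − 0.087) = 0.09102 h⁻¹.
After decay, C = 23.79 × e^(−kt) = 23.79 × 0.1533 = 3.647 mg/L.

3.65 mg/L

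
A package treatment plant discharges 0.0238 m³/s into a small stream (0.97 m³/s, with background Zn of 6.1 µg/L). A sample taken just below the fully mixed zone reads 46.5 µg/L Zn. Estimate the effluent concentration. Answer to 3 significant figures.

1690 µg/L

Mass balance: 0.9700·6.100 + 0.02380·Cₑ = 0.9938·46.50
→ Cₑ = (0.9938·46.50 − 0.9700·6.100) / 0.02380 = 1693 µg/L.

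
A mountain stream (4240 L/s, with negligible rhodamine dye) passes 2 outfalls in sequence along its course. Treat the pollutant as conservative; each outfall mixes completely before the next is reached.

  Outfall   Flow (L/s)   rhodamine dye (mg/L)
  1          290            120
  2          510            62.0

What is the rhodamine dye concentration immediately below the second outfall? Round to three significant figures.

13.2 mg/L

Outfall 1: combined Q = 4530 L/s; C = (4240·0 + 290.0·120.0)/4530 = 7.682 mg/L.
Outfall 2: combined Q = 5040 L/s; C = (4530·7.682 + 510.0·62.00)/5040 = 13.18 mg/L.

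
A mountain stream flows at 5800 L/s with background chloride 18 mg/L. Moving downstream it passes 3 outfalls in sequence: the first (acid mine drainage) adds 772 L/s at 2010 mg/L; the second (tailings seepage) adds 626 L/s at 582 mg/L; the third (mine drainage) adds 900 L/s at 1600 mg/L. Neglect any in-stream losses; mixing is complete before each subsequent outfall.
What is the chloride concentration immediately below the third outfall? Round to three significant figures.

427 mg/L

Below outfall 1: Q → 6572 L/s, C = (5800·18.00 + 772.0·2010)/6572 = 252.0 mg/L.
Below outfall 2: Q → 7198 L/s, C = (6572·252.0 + 626.0·582.0)/7198 = 280.7 mg/L.
Below outfall 3: Q → 8098 L/s, C = (7198·280.7 + 900.0·1600)/8098 = 427.3 mg/L.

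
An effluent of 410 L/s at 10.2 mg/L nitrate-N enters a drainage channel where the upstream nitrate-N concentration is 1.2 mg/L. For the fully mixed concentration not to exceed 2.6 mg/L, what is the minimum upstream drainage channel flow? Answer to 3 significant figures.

2230 L/s

Set C_mix = 2.6: (Q·1.200 + 410.0·10.20) / (Q + 410.0) = 2.6
→ Q = 410.0·(10.20 − 2.6)/(2.6 − 1.200) = 2226 L/s.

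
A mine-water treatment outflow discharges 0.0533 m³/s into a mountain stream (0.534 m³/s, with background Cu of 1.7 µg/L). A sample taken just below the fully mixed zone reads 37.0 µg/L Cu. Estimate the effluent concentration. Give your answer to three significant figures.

Mass balance: 0.5340·1.700 + 0.05330·Cₑ = 0.5873·37.00
→ Cₑ = (0.5873·37.00 − 0.5340·1.700) / 0.05330 = 390.7 µg/L.

391 µg/L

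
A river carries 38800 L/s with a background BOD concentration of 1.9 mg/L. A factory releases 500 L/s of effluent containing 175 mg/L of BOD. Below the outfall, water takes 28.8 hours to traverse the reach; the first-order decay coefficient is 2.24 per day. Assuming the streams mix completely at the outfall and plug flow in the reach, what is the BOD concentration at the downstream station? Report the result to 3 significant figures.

0.279 mg/L

Conservation of mass: C = (38800·1.900 + 500.0·175.0) / 39300 = 161200/39300 = 4.102 mg/L.
Applying C = C₀e^(−kt): 4.102 × 0.06802 = 0.2790 mg/L.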